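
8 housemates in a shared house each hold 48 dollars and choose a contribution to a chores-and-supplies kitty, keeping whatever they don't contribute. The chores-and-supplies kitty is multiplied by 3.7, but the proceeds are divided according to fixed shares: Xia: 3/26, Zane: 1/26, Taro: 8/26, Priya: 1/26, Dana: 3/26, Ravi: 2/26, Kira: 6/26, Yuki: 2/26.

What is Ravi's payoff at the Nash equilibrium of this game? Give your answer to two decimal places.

61.66 dollars

Player j's private return per contributed unit is 3.7 × (j's share). Contributing is weakly dominant for j when that share is at least 1/3.7 = 0.2703, and contributing 0 is dominant otherwise.
The only share above 0.2703 is Taro's 8/26, contributing 48; the remaining 7 contribute 0. Total contributed: 48.
Ravi keeps 48 and receives 3.7 × 48 × 2/26 = 13.66 from the chores-and-supplies kitty, for a payoff of 61.66.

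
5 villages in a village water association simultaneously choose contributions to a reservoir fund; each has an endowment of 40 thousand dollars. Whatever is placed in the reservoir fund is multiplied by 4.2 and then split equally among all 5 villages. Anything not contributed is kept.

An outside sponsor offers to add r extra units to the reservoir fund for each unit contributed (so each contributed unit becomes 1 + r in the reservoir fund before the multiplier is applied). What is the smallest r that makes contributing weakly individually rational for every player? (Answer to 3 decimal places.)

With matching at rate r, one contributed unit becomes (1 + r) in the reservoir fund and returns 4.2 × (1 + r) / 5 to the contributor.
Setting this equal to 1: 1 + r = 5/4.2 = 1.1905.
So the minimum matching rate is r = 1.1905 − 1 = 0.190.

0.190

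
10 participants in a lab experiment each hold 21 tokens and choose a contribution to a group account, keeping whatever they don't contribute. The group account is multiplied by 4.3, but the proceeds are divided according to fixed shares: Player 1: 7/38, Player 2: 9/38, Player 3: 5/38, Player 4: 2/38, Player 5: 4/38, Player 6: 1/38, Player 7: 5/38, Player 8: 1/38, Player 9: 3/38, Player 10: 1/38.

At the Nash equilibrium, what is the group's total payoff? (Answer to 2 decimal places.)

279.30 tokens

For player j, contributing a unit is worthwhile iff 4.3 × (j's share) ≥ 1, i.e. iff j's share is at least 0.2326.
Player 2 alone (share 9/38) is above the threshold, contributing 21; the remaining 9 contribute 0. Total contributed: 21.
The group account pays out 4.3 × 21 = 90.30 in total (split across the unequal shares, but the aggregate is all that matters for the group sum).
The 9 free-riders keep 21 each, adding 189. Group total = 189 + 90.30 = 279.30.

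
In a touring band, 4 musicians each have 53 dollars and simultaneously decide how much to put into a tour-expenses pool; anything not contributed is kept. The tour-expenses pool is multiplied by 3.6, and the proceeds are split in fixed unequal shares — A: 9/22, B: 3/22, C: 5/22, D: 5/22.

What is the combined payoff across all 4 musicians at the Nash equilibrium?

349.80 dollars

Player j's private return per contributed unit is 3.6 × (j's share). Contributing is weakly dominant for j when that share is at least 1/3.6 = 0.2778, and contributing 0 is dominant otherwise.
A alone (share 9/22) is above the threshold, contributing 53; the remaining 3 contribute 0. Total contributed: 53.
The tour-expenses pool pays out 3.6 × 53 = 190.80 in total (split across the unequal shares, but the aggregate is all that matters for the group sum).
The 3 free-riders keep 53 each, adding 159. Group total = 159 + 190.80 = 349.80.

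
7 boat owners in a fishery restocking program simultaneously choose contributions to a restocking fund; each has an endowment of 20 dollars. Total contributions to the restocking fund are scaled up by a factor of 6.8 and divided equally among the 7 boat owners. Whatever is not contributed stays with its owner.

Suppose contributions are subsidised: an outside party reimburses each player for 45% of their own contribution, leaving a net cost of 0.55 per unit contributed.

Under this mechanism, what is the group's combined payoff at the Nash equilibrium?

1015.00 dollars

The effective private return per unit is now (6.8/7) / 0.55 = 1.7662 > 1, so every player's dominant strategy flips to full contribution.
At the Nash equilibrium everyone contributes 20. Group total payoff = 7 × (20 × 0.45 + 6.8 × 20) = 1015.00.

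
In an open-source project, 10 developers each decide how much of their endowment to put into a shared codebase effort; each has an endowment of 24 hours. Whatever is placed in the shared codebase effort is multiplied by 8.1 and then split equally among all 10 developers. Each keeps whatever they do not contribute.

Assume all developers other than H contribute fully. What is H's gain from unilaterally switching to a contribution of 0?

4.56 hours

Switching from a contribution of 24 to 0 lets H keep an extra 24 hours, but lowers the shared codebase effort by 24, which costs H their own share of that drop: 8.1/10 × 24 = 19.44.
Net gain = 24 − 19.44 = 4.56. The private return per contributed unit (0.8100) is below 1, so free-riding is indeed the best response regardless of what the others do.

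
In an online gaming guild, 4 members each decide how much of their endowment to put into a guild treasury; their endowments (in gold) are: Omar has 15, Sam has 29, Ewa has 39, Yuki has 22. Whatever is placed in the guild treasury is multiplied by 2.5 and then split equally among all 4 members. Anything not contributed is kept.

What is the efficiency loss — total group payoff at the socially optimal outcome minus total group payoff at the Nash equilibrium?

157.50 gold

The private return per contributed unit is 2.5/4 = 0.6250 < 1 for every player regardless of endowment, so the Nash equilibrium is zero contribution and the group total is Σ E_j = 15 + 29 + 39 + 22 = 105.
Each contributed unit returns 2.500 to the group, so the social optimum is full contribution by everyone: group total = 2.500 × 105 = 262.50.
Efficiency loss = (2.500 − 1) × 105 = 157.50.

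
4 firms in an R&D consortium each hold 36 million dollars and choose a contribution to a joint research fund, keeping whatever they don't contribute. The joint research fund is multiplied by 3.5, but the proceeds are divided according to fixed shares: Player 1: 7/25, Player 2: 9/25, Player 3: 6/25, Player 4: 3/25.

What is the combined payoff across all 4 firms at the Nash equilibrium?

234.00 million dollars

For player j, contributing a unit is worthwhile iff 3.5 × (j's share) ≥ 1, i.e. iff j's share is at least 0.2857.
Player 2 alone (share 9/25) is above the threshold, contributing 36; the remaining 3 contribute 0. Total contributed: 36.
The joint research fund pays out 3.5 × 36 = 126.00 in total (split across the unequal shares, but the aggregate is all that matters for the group sum).
The 3 free-riders keep 36 each, adding 108. Group total = 108 + 126.00 = 234.00.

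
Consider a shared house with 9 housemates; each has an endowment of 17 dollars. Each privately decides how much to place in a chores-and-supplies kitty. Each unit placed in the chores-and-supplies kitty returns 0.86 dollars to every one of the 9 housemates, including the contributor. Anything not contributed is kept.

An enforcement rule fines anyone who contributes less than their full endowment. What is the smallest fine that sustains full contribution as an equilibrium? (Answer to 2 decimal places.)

2.38 dollars

Given the others contribute fully, the best deviation is to contribute 0 (any partial contribution still incurs the fine and gives up units whose private return 0.86 is below 1).
Deviating from 17 to 0 saves 17 dollars but forfeits the deviator's share of the drop in the chores-and-supplies kitty: 0.86 × 17 = 14.62.
So the deviation gain is 17 − 14.62 = 2.38, and the fine must be at least 2.38 dollars to wipe it out.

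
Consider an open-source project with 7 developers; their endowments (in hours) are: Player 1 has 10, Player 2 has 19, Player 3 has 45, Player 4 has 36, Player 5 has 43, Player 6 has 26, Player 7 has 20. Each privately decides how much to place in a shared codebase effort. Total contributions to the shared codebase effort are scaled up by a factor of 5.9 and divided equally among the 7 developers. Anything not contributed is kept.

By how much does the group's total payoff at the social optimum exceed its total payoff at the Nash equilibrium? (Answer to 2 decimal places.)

The private return per contributed unit is 5.9/7 = 0.8429 < 1 for every player regardless of endowment, so the Nash equilibrium is zero contribution and the group total is Σ E_j = 10 + 19 + 45 + 36 + 43 + 26 + 20 = 199.
Each contributed unit returns 5.900 to the group, so the social optimum is full contribution by everyone: group total = 5.900 × 199 = 1174.10.
Efficiency loss = (5.900 − 1) × 199 = 975.10.

975.10 hours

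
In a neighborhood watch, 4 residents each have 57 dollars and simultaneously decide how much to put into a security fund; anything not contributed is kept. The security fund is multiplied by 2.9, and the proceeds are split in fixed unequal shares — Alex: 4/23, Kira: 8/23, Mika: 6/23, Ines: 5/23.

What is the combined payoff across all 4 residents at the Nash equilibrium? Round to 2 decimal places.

336.30 dollars

Player j's private return per contributed unit is 2.9 × (j's share). Contributing is weakly dominant for j when that share is at least 1/2.9 = 0.3448, and contributing 0 is dominant otherwise.
Kira alone (share 8/23) is above the threshold, contributing 57; the remaining 3 contribute 0. Total contributed: 57.
The security fund pays out 2.9 × 57 = 165.30 in total (split across the unequal shares, but the aggregate is all that matters for the group sum).
The 3 free-riders keep 57 each, adding 171. Group total = 171 + 165.30 = 336.30.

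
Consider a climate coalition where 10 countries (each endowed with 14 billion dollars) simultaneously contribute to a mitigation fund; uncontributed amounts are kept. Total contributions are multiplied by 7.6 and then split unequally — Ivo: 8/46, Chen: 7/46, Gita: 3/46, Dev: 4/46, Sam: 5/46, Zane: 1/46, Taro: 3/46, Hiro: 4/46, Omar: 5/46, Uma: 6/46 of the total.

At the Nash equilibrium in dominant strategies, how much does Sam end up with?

A player with share s gets back 7.6·s per unit contributed, so full contribution is dominant for anyone with s > 1/7.6 = 0.1316 and zero contribution is dominant for anyone below.
Ivo and Chen are above the threshold, contributing 14 each; the remaining 8 contribute 0. Total contributed: 28.
Sam keeps 14 and receives 7.6 × 28 × 5/46 = 23.13 from the mitigation fund, for a payoff of 37.13.

37.13 billion dollars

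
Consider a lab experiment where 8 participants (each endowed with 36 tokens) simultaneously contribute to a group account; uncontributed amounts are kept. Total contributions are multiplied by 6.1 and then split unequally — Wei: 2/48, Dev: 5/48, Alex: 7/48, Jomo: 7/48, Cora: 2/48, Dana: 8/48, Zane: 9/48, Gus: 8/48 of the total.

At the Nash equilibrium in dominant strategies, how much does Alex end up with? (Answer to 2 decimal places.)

132.08 tokens

Each unit j contributes comes back to j as 6.1 × (j's share), so j prefers to contribute only if that share exceeds 1/6.1 = 0.1639; otherwise keeping the unit dominates.
The shares above 0.1639 belong to Dana, Zane and Gus, contributing 36 each; the remaining 5 contribute 0. Total contributed: 108.
Alex keeps 36 and receives 6.1 × 108 × 7/48 = 96.08 from the group account, for a payoff of 132.08.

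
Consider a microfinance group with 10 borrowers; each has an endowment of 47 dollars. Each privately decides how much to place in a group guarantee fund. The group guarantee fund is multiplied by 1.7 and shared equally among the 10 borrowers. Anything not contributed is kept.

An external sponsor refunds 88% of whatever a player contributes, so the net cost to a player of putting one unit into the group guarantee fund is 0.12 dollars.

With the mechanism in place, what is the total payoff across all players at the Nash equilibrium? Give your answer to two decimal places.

Under the mechanism each unit contributed yields (1.7/10) / 0.12 = 1.4167 back to its contributor per unit of net cost, which exceeds 1, making full contribution the dominant choice for everyone.
At the Nash equilibrium everyone contributes 47. Group total payoff = 10 × (47 × 0.88 + 1.7 × 47) = 1212.60.

1212.60 dollars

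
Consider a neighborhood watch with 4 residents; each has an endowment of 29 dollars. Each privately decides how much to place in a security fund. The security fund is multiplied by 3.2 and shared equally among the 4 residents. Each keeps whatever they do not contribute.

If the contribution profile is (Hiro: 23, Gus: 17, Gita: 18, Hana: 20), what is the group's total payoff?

Total contributed: 23 + 17 + 18 + 20 = 78; total kept: 4 × 29 − 78 = 38.
The security fund pays out 3.2 × 78 = 249.60 in aggregate.
Group total = 38 + 249.60 = 287.60.

287.60 dollars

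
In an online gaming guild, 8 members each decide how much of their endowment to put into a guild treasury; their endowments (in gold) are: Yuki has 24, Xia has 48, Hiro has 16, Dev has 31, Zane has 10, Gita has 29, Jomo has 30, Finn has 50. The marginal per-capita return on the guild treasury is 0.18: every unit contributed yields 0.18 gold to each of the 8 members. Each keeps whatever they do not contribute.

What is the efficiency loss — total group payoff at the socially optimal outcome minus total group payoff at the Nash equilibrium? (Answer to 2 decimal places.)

The private return per contributed unit is 0.18 < 1 for everyone, so the Nash equilibrium is zero contribution and the group total is Σ E_j = 24 + 48 + 16 + 31 + 10 + 29 + 30 + 50 = 238.
Each contributed unit returns 1.440 to the group, so the social optimum is full contribution by everyone: group total = 1.440 × 238 = 342.72.
Efficiency loss = (1.440 − 1) × 238 = 104.72.

104.72 gold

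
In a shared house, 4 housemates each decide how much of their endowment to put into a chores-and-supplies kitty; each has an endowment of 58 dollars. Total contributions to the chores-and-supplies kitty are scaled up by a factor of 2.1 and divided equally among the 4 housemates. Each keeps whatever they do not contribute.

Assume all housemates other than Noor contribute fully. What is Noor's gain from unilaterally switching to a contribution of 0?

Switching from a contribution of 58 to 0 lets Noor keep an extra 58 dollars, but lowers the chores-and-supplies kitty by 58, which costs Noor their own share of that drop: 2.1/4 × 58 = 30.45.
Net gain = 58 − 30.45 = 27.55. The private return per contributed unit (0.5250) is below 1, so free-riding is indeed the best response regardless of what the others do.

27.55 dollars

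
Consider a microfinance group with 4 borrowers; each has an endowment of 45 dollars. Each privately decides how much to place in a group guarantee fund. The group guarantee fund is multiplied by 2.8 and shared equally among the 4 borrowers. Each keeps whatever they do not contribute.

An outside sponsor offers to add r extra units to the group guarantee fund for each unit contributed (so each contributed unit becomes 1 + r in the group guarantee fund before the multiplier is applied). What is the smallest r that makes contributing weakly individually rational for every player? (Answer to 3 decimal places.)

With matching at rate r, one contributed unit becomes (1 + r) in the group guarantee fund and returns 2.8 × (1 + r) / 4 to the contributor.
Setting this equal to 1: 1 + r = 4/2.8 = 1.4286.
So the minimum matching rate is r = 1.4286 − 1 = 0.429.

0.429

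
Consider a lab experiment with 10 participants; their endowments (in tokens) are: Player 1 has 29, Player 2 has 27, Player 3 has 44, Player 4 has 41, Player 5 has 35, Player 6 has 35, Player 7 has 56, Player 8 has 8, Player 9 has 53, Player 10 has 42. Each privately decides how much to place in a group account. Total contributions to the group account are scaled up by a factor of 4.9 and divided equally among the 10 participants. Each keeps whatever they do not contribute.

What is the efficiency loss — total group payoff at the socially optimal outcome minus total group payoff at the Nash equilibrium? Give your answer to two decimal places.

The private return per contributed unit is 4.9/10 = 0.4900 < 1 for every player regardless of endowment, so the Nash equilibrium is zero contribution and the group total is Σ E_j = 29 + 27 + 44 + 41 + 35 + 35 + 56 + 8 + 53 + 42 = 370.
Each contributed unit returns 4.900 to the group, so the social optimum is full contribution by everyone: group total = 4.900 × 370 = 1813.00.
Efficiency loss = (4.900 − 1) × 370 = 1443.00.

1443.00 tokens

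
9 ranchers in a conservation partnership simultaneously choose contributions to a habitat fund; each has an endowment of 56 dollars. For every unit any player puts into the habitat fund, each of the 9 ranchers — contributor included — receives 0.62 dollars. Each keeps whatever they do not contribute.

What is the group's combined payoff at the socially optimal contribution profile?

Each contributed unit returns 5.580 to the group as a whole (0.62 to each of 9 players), which exceeds 1, so the social optimum is full contribution: group total = 5.580 × 504 = 2812.32.

2812.32 dollars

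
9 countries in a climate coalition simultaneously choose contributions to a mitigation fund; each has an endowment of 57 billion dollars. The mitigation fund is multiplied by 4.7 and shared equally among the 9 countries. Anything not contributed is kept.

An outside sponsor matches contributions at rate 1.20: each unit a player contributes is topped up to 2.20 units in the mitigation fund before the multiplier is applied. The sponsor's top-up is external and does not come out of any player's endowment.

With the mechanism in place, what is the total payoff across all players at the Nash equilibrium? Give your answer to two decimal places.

5304.42 billion dollars

With the mechanism, a contributed unit returns 4.7 × 2.20 / 9 = 1.1489 per unit of net cost to the contributor — now above 1 — so contributing fully is weakly dominant for every player.
At the Nash equilibrium everyone contributes 57. Group total payoff = 4.7 × 2.20 × 513 = 5304.42.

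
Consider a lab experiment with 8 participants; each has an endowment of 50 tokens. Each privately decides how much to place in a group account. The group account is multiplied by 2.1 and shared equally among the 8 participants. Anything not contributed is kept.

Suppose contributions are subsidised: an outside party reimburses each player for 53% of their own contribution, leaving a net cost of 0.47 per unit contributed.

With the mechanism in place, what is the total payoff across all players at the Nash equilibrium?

400.00 tokens

With the mechanism, a contributed unit returns (2.1/8) / 0.47 = 0.5585 per unit of net cost — still below 1 — so contributing 0 remains dominant for every player.
At the Nash equilibrium no one contributes; group total payoff = 8 × 50 = 400.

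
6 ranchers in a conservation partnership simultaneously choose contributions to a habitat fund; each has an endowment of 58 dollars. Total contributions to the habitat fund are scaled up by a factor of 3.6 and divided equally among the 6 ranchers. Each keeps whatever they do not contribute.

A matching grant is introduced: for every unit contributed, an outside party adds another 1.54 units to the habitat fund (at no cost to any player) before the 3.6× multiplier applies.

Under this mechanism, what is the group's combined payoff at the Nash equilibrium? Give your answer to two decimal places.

The effective private return per unit is now 3.6 × 2.54 / 6 = 1.5240 > 1, so every player's dominant strategy flips to full contribution.
So the Nash equilibrium is full contribution by all 6; the group earns 3.6 × 2.54 × 348 = 3182.11.

3182.11 dollars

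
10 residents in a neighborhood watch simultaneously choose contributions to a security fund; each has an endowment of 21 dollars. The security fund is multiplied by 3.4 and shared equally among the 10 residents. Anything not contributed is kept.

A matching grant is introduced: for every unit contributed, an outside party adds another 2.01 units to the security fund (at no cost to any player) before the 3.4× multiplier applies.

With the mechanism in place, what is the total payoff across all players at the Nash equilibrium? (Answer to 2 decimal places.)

2149.14 dollars

The effective private return per unit is now 3.4 × 3.01 / 10 = 1.0234 > 1, so every player's dominant strategy flips to full contribution.
So the Nash equilibrium is full contribution by all 10; the group earns 3.4 × 3.01 × 210 = 2149.14.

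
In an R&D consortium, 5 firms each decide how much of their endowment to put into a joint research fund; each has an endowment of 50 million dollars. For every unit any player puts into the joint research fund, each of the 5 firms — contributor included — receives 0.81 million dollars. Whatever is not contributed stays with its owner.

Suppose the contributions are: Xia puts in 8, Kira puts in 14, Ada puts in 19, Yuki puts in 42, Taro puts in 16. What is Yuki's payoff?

88.19 million dollars

Total contributed: 8 + 14 + 19 + 42 + 16 = 99.
Each receives 0.81 × 99 = 80.19 from the joint research fund.
Yuki keeps 50 − 42 = 8, so Yuki's payoff is 8 + 80.19 = 88.19.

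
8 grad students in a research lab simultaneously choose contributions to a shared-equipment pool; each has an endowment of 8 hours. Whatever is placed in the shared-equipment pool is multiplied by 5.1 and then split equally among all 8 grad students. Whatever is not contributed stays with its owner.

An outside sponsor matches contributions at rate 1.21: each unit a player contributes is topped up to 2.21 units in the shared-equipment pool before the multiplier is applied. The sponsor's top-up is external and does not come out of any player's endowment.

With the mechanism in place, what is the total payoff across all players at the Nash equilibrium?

721.34 hours

Under the mechanism each unit contributed yields 5.1 × 2.21 / 8 = 1.4089 back to its contributor per unit of net cost, which exceeds 1, making full contribution the dominant choice for everyone.
So the Nash equilibrium is full contribution by all 8; the group earns 5.1 × 2.21 × 64 = 721.34.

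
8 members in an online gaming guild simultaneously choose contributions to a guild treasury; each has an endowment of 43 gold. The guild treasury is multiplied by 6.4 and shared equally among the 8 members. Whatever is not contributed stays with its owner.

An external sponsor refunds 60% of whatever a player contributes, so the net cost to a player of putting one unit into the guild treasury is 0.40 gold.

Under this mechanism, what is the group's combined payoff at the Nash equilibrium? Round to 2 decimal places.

2408.00 gold

The effective private return per unit is now (6.4/8) / 0.40 = 2.0000 > 1, so every player's dominant strategy flips to full contribution.
At the Nash equilibrium everyone contributes 43. Group total payoff = 8 × (43 × 0.60 + 6.4 × 43) = 2408.00.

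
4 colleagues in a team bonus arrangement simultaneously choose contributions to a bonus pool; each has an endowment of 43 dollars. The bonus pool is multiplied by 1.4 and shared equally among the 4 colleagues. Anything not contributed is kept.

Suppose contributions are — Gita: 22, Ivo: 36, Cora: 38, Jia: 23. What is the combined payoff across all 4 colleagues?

219.60 dollars

Total contributed: 22 + 36 + 38 + 23 = 119; total kept: 4 × 43 − 119 = 53.
The bonus pool pays out 1.4 × 119 = 166.60 in aggregate.
Group total = 53 + 166.60 = 219.60.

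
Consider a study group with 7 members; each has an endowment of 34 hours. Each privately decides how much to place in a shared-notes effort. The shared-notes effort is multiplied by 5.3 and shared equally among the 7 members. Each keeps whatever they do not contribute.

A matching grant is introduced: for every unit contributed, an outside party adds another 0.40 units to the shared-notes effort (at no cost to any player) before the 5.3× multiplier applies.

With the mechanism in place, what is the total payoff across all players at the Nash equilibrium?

1765.96 hours

The effective private return per unit is now 5.3 × 1.40 / 7 = 1.0600 > 1, so every player's dominant strategy flips to full contribution.
So the Nash equilibrium is full contribution by all 7; the group earns 5.3 × 1.40 × 238 = 1765.96.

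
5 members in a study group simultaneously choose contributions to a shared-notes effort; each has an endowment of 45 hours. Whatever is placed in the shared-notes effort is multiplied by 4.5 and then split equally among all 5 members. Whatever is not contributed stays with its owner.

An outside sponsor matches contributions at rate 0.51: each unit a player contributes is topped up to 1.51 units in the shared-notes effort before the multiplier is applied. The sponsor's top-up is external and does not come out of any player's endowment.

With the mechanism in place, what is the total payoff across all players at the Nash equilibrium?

The effective private return per unit is now 4.5 × 1.51 / 5 = 1.3590 > 1, so every player's dominant strategy flips to full contribution.
So the Nash equilibrium is full contribution by all 5; the group earns 4.5 × 1.51 × 225 = 1528.88.

1528.88 hours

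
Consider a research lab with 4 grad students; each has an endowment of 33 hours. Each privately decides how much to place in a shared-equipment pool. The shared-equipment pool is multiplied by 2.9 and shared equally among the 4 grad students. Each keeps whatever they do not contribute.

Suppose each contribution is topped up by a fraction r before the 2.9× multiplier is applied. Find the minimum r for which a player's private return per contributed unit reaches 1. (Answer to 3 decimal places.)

0.379

With matching at rate r, one contributed unit becomes (1 + r) in the shared-equipment pool and returns 2.9 × (1 + r) / 4 to the contributor.
Setting this equal to 1: 1 + r = 4/2.9 = 1.3793.
So the minimum matching rate is r = 1.3793 − 1 = 0.379.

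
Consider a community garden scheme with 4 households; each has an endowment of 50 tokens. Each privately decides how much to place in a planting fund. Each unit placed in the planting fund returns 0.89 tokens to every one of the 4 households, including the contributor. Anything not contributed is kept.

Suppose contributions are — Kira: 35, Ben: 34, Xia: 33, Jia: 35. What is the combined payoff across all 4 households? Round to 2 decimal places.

550.72 tokens

Total contributed: 35 + 34 + 33 + 35 = 137; total kept: 4 × 50 − 137 = 63.
The planting fund pays out 0.89 × 4 × 137 = 487.72 in aggregate.
Group total = 63 + 487.72 = 550.72.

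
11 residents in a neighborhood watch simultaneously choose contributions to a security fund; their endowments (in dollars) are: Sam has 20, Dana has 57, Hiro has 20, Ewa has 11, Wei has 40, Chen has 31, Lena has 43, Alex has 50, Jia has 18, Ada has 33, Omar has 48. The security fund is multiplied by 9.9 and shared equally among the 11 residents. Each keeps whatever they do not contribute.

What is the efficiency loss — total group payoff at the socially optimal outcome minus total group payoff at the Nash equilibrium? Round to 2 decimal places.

The private return per contributed unit is 9.9/11 = 0.9000 < 1 for every player regardless of endowment, so the Nash equilibrium is zero contribution and the group total is Σ E_j = 20 + 57 + 20 + 11 + 40 + 31 + 43 + 50 + 18 + 33 + 48 = 371.
Each contributed unit returns 9.900 to the group, so the social optimum is full contribution by everyone: group total = 9.900 × 371 = 3672.90.
Efficiency loss = (9.900 − 1) × 371 = 3301.90.

3301.90 dollars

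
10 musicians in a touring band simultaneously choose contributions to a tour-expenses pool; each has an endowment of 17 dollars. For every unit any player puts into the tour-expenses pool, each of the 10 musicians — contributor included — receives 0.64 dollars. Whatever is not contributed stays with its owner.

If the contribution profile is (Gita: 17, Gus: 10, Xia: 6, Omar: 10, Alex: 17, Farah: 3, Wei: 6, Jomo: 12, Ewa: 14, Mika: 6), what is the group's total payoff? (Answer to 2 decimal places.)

Total contributed: 17 + 10 + 6 + 10 + 17 + 3 + 6 + 12 + 14 + 6 = 101; total kept: 10 × 17 − 101 = 69.
The tour-expenses pool pays out 0.64 × 10 × 101 = 646.40 in aggregate.
Group total = 69 + 646.40 = 715.40.

715.40 dollars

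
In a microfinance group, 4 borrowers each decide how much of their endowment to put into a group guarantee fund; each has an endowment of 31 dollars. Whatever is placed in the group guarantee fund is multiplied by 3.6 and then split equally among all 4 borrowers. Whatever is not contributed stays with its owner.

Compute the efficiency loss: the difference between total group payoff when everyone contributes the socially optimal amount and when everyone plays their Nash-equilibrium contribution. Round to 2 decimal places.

322.40 dollars

Each contributed unit returns 3.6/4 = 0.9000 to its contributor — below 1 — so contributing 0 is dominant for every player. At the Nash equilibrium everyone keeps their 31, and the group total is 4 × 31 = 124.
Each contributed unit returns 3.600 to the group as a whole (0.9000 to each of 4 players), which exceeds 1, so the social optimum is full contribution: group total = 3.600 × 124 = 446.40.
Efficiency loss = 446.40 − 124 = 322.40.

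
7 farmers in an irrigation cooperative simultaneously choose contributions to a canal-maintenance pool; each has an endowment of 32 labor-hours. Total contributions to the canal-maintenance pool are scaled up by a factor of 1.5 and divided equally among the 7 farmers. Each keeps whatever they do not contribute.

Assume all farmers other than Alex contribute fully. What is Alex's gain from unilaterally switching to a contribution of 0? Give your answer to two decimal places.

25.14 labor-hours

Switching from a contribution of 32 to 0 lets Alex keep an extra 32 labor-hours, but lowers the canal-maintenance pool by 32, which costs Alex their own share of that drop: 1.5/7 × 32 = 6.86.
Net gain = 32 − 6.86 = 25.14. The private return per contributed unit (0.2143) is below 1, so free-riding is indeed the best response regardless of what the others do.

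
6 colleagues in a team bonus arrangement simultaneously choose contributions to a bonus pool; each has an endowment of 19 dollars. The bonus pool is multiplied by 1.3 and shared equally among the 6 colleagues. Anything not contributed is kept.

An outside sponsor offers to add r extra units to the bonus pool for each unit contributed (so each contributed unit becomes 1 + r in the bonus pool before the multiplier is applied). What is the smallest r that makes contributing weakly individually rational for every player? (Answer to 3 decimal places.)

3.615

With matching at rate r, one contributed unit becomes (1 + r) in the bonus pool and returns 1.3 × (1 + r) / 6 to the contributor.
Setting this equal to 1: 1 + r = 6/1.3 = 4.6154.
So the minimum matching rate is r = 4.6154 − 1 = 3.615.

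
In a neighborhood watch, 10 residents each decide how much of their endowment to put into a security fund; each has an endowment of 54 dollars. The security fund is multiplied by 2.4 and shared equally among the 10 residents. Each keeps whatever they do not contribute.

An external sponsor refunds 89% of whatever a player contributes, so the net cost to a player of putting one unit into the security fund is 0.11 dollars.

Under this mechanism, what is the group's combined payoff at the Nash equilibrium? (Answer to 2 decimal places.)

1776.60 dollars

With the mechanism, a contributed unit returns (2.4/10) / 0.11 = 2.1818 per unit of net cost to the contributor — now above 1 — so contributing fully is weakly dominant for every player.
At the Nash equilibrium everyone contributes 54. Group total payoff = 10 × (54 × 0.89 + 2.4 × 54) = 1776.60.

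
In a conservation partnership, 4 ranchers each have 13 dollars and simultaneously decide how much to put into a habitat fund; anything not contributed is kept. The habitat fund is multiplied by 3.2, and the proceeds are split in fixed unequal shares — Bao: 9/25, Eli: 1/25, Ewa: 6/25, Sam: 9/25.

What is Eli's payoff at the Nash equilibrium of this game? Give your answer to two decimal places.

Each unit j contributes comes back to j as 3.2 × (j's share), so j prefers to contribute only if that share exceeds 1/3.2 = 0.3125; otherwise keeping the unit dominates.
Bao and Sam are above the threshold, contributing 13 each; the remaining 2 contribute 0. Total contributed: 26.
Eli keeps 13 and receives 3.2 × 26 × 1/25 = 3.33 from the habitat fund, for a payoff of 16.33.

16.33 dollars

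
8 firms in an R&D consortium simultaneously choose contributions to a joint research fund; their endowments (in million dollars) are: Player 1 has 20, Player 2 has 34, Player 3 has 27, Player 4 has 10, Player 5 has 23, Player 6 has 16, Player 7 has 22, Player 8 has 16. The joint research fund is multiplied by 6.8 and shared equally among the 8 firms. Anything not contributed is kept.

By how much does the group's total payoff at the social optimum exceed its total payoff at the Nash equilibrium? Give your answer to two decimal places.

974.40 million dollars

The private return per contributed unit is 6.8/8 = 0.8500 < 1 for every player regardless of endowment, so the Nash equilibrium is zero contribution and the group total is Σ E_j = 20 + 34 + 27 + 10 + 23 + 16 + 22 + 16 = 168.
Each contributed unit returns 6.800 to the group, so the social optimum is full contribution by everyone: group total = 6.800 × 168 = 1142.40.
Efficiency loss = (6.800 − 1) × 168 = 974.40.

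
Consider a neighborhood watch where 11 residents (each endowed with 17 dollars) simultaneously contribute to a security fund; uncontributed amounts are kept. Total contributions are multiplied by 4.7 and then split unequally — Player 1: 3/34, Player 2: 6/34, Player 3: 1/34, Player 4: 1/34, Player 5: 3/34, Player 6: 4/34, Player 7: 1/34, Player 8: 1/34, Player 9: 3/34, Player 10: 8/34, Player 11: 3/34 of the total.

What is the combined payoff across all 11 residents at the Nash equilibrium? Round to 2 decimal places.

249.90 dollars

A player with share s gets back 4.7·s per unit contributed, so full contribution is dominant for anyone with s > 1/4.7 = 0.2128 and zero contribution is dominant for anyone below.
The only share above 0.2128 is Player 10's 8/34, contributing 17; the remaining 10 contribute 0. Total contributed: 17.
The security fund pays out 4.7 × 17 = 79.90 in total (split across the unequal shares, but the aggregate is all that matters for the group sum).
The 10 free-riders keep 17 each, adding 170. Group total = 170 + 79.90 = 249.90.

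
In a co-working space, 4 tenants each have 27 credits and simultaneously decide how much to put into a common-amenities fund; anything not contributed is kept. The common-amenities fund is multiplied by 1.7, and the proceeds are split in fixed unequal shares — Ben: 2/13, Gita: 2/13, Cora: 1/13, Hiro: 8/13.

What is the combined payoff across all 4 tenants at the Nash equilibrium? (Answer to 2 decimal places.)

126.90 credits

A player with share s gets back 1.7·s per unit contributed, so full contribution is dominant for anyone with s > 1/1.7 = 0.5882 and zero contribution is dominant for anyone below.
Hiro alone (share 8/13) is above the threshold, contributing 27; the remaining 3 contribute 0. Total contributed: 27.
The common-amenities fund pays out 1.7 × 27 = 45.90 in total (split across the unequal shares, but the aggregate is all that matters for the group sum).
The 3 free-riders keep 27 each, adding 81. Group total = 81 + 45.90 = 126.90.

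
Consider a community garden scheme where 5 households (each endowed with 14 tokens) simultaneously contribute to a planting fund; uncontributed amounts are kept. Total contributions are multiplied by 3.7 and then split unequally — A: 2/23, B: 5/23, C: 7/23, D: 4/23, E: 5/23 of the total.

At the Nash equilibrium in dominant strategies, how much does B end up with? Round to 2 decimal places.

Player j's private return per contributed unit is 3.7 × (j's share). Contributing is weakly dominant for j when that share is at least 1/3.7 = 0.2703, and contributing 0 is dominant otherwise.
C alone (share 7/23) is above the threshold, contributing 14; the remaining 4 contribute 0. Total contributed: 14.
B keeps 14 and receives 3.7 × 14 × 5/23 = 11.26 from the planting fund, for a payoff of 25.26.

25.26 tokens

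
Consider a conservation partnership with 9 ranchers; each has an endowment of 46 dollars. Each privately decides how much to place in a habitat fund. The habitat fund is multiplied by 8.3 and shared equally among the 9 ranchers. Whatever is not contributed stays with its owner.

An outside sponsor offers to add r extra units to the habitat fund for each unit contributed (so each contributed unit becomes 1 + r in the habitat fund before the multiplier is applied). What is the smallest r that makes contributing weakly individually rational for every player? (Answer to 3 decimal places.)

With matching at rate r, one contributed unit becomes (1 + r) in the habitat fund and returns 8.3 × (1 + r) / 9 to the contributor.
Setting this equal to 1: 1 + r = 9/8.3 = 1.0843.
So the minimum matching rate is r = 1.0843 − 1 = 0.084.

0.084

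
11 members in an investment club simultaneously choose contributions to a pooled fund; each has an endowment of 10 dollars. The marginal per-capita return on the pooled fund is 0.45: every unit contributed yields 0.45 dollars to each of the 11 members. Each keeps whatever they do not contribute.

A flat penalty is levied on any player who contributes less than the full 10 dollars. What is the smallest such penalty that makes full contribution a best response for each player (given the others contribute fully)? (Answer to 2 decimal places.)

Given the others contribute fully, the best deviation is to contribute 0 (any partial contribution still incurs the fine and gives up units whose private return 0.45 is below 1).
Deviating from 10 to 0 saves 10 dollars but forfeits the deviator's share of the drop in the pooled fund: 0.45 × 10 = 4.50.
So the deviation gain is 10 − 4.50 = 5.50, and the fine must be at least 5.50 dollars to wipe it out.

5.50 dollars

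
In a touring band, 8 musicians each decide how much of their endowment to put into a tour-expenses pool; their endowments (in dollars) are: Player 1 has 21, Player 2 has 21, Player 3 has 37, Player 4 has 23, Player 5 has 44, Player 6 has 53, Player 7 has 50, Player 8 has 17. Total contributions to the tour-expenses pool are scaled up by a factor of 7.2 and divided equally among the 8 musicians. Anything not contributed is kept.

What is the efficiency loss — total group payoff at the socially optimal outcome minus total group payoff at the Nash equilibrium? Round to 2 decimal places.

The private return per contributed unit is 7.2/8 = 0.9000 < 1 for every player regardless of endowment, so the Nash equilibrium is zero contribution and the group total is Σ E_j = 21 + 21 + 37 + 23 + 44 + 53 + 50 + 17 = 266.
Each contributed unit returns 7.200 to the group, so the social optimum is full contribution by everyone: group total = 7.200 × 266 = 1915.20.
Efficiency loss = (7.200 − 1) × 266 = 1649.20.

1649.20 dollars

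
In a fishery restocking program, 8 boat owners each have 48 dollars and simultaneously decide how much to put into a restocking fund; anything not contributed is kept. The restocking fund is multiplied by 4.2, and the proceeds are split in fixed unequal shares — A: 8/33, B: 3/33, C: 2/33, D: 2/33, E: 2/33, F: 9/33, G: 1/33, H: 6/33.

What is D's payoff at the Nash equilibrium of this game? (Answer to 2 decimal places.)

72.44 dollars

Player j's private return per contributed unit is 4.2 × (j's share). Contributing is weakly dominant for j when that share is at least 1/4.2 = 0.2381, and contributing 0 is dominant otherwise.
A and F are above the threshold, contributing 48 each; the remaining 6 contribute 0. Total contributed: 96.
D keeps 48 and receives 4.2 × 96 × 2/33 = 24.44 from the restocking fund, for a payoff of 72.44.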